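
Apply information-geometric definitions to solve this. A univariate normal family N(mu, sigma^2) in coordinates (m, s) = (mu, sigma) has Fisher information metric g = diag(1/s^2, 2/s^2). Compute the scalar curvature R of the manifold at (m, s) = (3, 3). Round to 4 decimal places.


The metric has the form g = (A dm^2 + B ds^2)/s^2 with A = 1, B = 2.
Substitute u = sqrt(A/B)*m: g = B*(du^2 + ds^2)/s^2, i.e. B times the
Poincare upper half-plane metric, which has constant Gaussian curvature -1.
Scaling a 2D metric by a constant c divides the Gaussian curvature by c,
so K = -1/B = -1/(2) = -0.5000 everywhere (the point (m, s) = (3, 3) is irrelevant:
the curvature is constant).
Scalar curvature in dimension 2: R = 2K = -2/(2) = -1.0000.

-1.0000


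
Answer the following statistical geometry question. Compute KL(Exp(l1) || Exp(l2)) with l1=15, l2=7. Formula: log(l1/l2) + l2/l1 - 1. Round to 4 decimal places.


KL divergence for exponential family:
KL = log(l1/l2) + l2/l1 - 1.
log(15/7) = 0.76214.
7/15 = 0.466667.
KL = 0.76214 + 0.466667 - 1 = 0.2288

0.2288


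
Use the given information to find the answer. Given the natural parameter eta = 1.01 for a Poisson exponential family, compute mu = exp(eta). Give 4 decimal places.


Expectation parameter for Poisson exponential family:
mu = exp(eta).
eta = 1.01.
mu = exp(1.01) = 2.7456

2.7456


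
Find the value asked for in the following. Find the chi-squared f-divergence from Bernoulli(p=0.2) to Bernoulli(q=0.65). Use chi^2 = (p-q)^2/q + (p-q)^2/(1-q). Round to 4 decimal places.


Chi-squared divergence between Bernoulli distributions:
chi^2 = (p-q)^2/q + (p-q)^2/(1-q).
p = 0.2, q = 0.65, p-q = -0.45.
(p-q)^2 = 0.2025.
term1 = 0.2025/0.65 = 0.311538.
term2 = 0.2025/0.35 = 0.578571.
chi^2 = 0.311538 + 0.578571 = 0.8901

0.8901


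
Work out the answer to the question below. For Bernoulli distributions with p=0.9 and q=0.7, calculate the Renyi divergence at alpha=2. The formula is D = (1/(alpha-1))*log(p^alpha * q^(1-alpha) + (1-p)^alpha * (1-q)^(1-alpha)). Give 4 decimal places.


Renyi divergence of order alpha between Bernoulli distributions:
D = (1/(alpha-1))*log(p^alpha * q^(1-alpha) + (1-p)^alpha * (1-q)^(1-alpha)).
alpha = 2, p = 0.9, q = 0.7.
p^alpha * q^(1-alpha) = 0.9^2 * 0.7^-1 = 1.157143.
(1-p)^alpha * (1-q)^(1-alpha) = 0.1^2 * 0.3^-1 = 0.033333.
sum = 1.157143 + 0.033333 = 1.190476.
D = (1/1)*log(1.190476) = 0.1744

0.1744


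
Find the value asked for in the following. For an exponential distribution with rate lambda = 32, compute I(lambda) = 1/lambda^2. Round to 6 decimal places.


Fisher information for exponential: I(lambda) = 1/lambda^2.
lambda = 32, lambda^2 = 1024.
I = 1/1024 = 0.000977

0.000977


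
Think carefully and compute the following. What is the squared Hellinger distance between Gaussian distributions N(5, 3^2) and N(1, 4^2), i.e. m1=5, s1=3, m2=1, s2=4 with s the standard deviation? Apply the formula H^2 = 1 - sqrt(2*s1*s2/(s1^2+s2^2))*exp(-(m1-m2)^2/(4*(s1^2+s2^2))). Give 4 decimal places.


Squared Hellinger distance for Gaussians:
H^2 = 1 - sqrt(2*s1*s2/(s1^2+s2^2)) * exp(-(m1-m2)^2/(4*(s1^2+s2^2))).
s1^2 = 9, s2^2 = 16, s1^2+s2^2 = 25.
sqrt(2*3*4/(25)) = 0.979796.
(m1-m2)^2 = (4)^2 = 16.
exp(-16/(4*25)) = exp(-0.16) = 0.852144.
H^2 = 1 - 0.979796*0.852144 = 0.1651

0.1651


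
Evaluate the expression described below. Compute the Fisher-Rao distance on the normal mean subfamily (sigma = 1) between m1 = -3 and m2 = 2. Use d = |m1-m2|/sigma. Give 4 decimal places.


On the fixed-variance normal subfamily, geodesic distance = |m1-m2|/sigma.
|-3 - 2| = 5.
sigma = 1.
d = 5/1 = 5.0000

5.0000


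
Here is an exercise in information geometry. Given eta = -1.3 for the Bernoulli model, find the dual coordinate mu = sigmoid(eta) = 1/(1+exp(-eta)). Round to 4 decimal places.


Dual coordinate (expectation parameter) for Bernoulli:
mu = 1/(1+exp(-eta)).
eta = -1.3.
exp(-eta) = exp(1.3) = 3.669297.
mu = 1/(1+3.669297) = 0.2142

0.2142


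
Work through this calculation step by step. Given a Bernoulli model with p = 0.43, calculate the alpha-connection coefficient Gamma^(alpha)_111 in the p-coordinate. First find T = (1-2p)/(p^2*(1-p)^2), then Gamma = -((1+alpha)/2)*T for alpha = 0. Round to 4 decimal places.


Skewness (Amari-Chentsov) tensor: T = (1-2p)/(p^2*(1-p)^2).
p = 0.43, 1-2p = 0.14, p^2 = 0.1849, (1-p)^2 = 0.3249.
T = 0.14/(0.1849 * 0.3249) = 2.330459.
In the p-coordinate, Gamma^(alpha) = Gamma^(0) - (alpha/2)*T with Gamma^(0) = (1/2)*g'(p) = -T/2,
so Gamma^(alpha) = -((1+alpha)/2)*T.
alpha = 0, -(1+alpha)/2 = -0.5.
Gamma = -0.5 * 2.330459 = -1.1652

-1.1652


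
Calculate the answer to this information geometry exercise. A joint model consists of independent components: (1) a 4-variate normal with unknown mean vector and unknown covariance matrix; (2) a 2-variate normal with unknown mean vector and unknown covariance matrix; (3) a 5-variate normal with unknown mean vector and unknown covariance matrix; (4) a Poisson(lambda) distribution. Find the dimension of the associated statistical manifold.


The dimension of a statistical manifold equals the number of free
(independent) real parameters of the model. For a product of independent
blocks the parameter counts add.
- 4-variate normal: 4 (mean) + 4*5/2 = 10 (symmetric covariance) = 14.
- 2-variate normal: 2 (mean) + 2*3/2 = 3 (symmetric covariance) = 5.
- 5-variate normal: 5 (mean) + 5*6/2 = 15 (symmetric covariance) = 20.
- Poisson (lambda): 1.
Total = 14 + 5 + 20 + 1 = 40.
Dimension = 40

40


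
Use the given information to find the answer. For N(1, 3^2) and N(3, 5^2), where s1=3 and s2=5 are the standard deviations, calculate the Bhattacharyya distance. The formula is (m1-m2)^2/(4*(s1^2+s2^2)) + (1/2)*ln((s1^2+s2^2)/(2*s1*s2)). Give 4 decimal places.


Bhattacharyya distance between two Gaussians:
DB = (m1-m2)^2/(4*(s1^2+s2^2)) + (1/2)*ln((s1^2+s2^2)/(2*s1*s2)).
(m1-m2)^2 = (-2)^2 = 4.
s1^2+s2^2 = 9 + 25 = 34.
term1 = 4/136 = 0.029412.
term2 = 0.5*ln(34/30.0) = 0.062582.
DB = 0.029412 + 0.062582 = 0.0920

0.0920


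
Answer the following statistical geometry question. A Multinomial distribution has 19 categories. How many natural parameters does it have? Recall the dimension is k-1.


Exponential family dimension calculation:
For Multinomial with k=19 categories, dim = k-1 = 18.

18


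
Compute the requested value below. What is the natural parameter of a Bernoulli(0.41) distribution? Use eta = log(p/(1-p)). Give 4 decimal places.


Natural parameter for Bernoulli: eta = log(p/(1-p)).
p = 0.41, 1-p = 0.59.
p/(1-p) = 0.694915.
eta = log(0.694915) = -0.3640

-0.3640


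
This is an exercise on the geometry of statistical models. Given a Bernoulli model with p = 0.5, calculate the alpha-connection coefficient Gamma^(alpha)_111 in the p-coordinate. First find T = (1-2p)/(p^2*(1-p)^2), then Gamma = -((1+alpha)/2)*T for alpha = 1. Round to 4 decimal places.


Skewness (Amari-Chentsov) tensor: T = (1-2p)/(p^2*(1-p)^2).
p = 0.5, 1-2p = 0.0, p^2 = 0.25, (1-p)^2 = 0.25.
T = 0.0/(0.25 * 0.25) = 0.0.
In the p-coordinate, Gamma^(alpha) = Gamma^(0) - (alpha/2)*T with Gamma^(0) = (1/2)*g'(p) = -T/2,
so Gamma^(alpha) = -((1+alpha)/2)*T.
alpha = 1, -(1+alpha)/2 = -1.0.
Gamma = -1.0 * 0.0 = 0.0000

0.0000


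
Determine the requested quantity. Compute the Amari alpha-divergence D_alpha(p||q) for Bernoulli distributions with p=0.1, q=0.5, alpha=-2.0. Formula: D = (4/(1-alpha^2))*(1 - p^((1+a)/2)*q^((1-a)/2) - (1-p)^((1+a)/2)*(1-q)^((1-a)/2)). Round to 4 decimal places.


Amari alpha-divergence:
D = (4/(1-alpha^2))*(1 - p^((1+a)/2)*q^((1-a)/2) - (1-p)^((1+a)/2)*(1-q)^((1-a)/2)).
alpha = -2.0, p = 0.1, q = 0.5.
e1 = (1+alpha)/2 = -0.5, e2 = (1-alpha)/2 = 1.5.
t1 = p^e1 * q^e2 = 0.1^-0.5 * 0.5^1.5 = 1.118034.
t2 = (1-p)^e1 * (1-q)^e2 = 0.9^-0.5 * 0.5^1.5 = 0.372678.
4/(1-alpha^2) = -1.333333.
D = -1.333333*(1 - 1.118034 - 0.372678) = 0.6543

0.6543


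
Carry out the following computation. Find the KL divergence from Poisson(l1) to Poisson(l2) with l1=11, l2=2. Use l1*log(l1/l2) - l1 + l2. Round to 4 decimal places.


KL divergence for Poisson:
KL = l1*log(l1/l2) - l1 + l2.
l1 = 11, l2 = 2.
log(11/2) = 1.704748.
l1*log(l1/l2) = 11 * 1.704748 = 18.752229.
KL = 18.752229 - 11 + 2 = 9.7522

9.7522


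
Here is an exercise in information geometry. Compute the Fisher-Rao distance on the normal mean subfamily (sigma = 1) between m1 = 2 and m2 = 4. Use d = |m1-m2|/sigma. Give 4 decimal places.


On the fixed-variance normal subfamily, geodesic distance = |m1-m2|/sigma.
|2 - 4| = 2.
sigma = 1.
d = 2/1 = 2.0000

2.0000


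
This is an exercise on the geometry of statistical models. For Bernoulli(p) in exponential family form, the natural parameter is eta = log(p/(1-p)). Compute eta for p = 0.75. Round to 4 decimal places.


Natural parameter for Bernoulli: eta = log(p/(1-p)).
p = 0.75, 1-p = 0.25.
p/(1-p) = 3.0.
eta = log(3.0) = 1.0986

1.0986


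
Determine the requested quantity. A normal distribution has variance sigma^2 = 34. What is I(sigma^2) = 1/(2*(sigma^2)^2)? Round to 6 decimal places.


Fisher information for variance: I(sigma^2) = 1/(2*sigma^4).
sigma^2 = 34, so sigma^4 = 1156.
I = 1/(2*1156) = 1/2312 = 0.000433

0.000433


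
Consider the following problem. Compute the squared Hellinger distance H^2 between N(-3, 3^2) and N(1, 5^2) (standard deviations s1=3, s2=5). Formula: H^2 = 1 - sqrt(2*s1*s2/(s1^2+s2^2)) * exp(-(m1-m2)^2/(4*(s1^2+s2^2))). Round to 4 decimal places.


Squared Hellinger distance for Gaussians:
H^2 = 1 - sqrt(2*s1*s2/(s1^2+s2^2)) * exp(-(m1-m2)^2/(4*(s1^2+s2^2))).
s1^2 = 9, s2^2 = 25, s1^2+s2^2 = 34.
sqrt(2*3*5/(34)) = 0.939336.
(m1-m2)^2 = (-4)^2 = 16.
exp(-16/(4*34)) = exp(-0.117647) = 0.88901.
H^2 = 1 - 0.939336*0.88901 = 0.1649

0.1649


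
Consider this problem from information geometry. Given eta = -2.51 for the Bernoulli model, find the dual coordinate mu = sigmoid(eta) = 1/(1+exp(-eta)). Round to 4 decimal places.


Dual coordinate (expectation parameter) for Bernoulli:
mu = 1/(1+exp(-eta)).
eta = -2.51.
exp(-eta) = exp(2.51) = 12.30493.
mu = 1/(1+12.30493) = 0.0752

0.0752


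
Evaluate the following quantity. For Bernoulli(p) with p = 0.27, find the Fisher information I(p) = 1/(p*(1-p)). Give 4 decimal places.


For Bernoulli(p), Fisher information is I(p) = 1/(p*(1-p)).
p = 0.27, 1-p = 0.73.
p*(1-p) = 0.1971.
I(p) = 1/0.1971 = 5.0736

5.0736


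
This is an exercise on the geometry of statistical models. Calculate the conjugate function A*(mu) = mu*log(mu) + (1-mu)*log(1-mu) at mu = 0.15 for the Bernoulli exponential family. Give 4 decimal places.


Legendre transform for Bernoulli:
A*(mu) = mu*log(mu) + (1-mu)*log(1-mu).
mu = 0.15, 1-mu = 0.85.
mu*log(mu) = 0.15*log(0.15) = -0.284568.
(1-mu)*log(1-mu) = 0.85*log(0.85) = -0.138141.
A* = -0.284568 + -0.138141 = -0.4227

-0.4227


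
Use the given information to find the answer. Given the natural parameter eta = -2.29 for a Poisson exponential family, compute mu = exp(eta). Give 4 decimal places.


Expectation parameter for Poisson exponential family:
mu = exp(eta).
eta = -2.29.
mu = exp(-2.29) = 0.1013

0.1013


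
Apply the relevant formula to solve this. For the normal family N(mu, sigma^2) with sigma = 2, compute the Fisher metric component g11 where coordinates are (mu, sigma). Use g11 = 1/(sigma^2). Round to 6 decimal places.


For the 2-parameter normal family, the Fisher metric has:
  g11 = 1/sigma^2, g22 = 2/sigma^2.
sigma = 2, sigma^2 = 4.
g11 = 0.250000

0.250000


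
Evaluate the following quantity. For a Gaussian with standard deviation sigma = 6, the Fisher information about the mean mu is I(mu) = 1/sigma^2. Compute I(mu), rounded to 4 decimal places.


The Fisher information for the mean of a normal distribution is I(mu) = 1/sigma^2.
sigma = 6, so sigma^2 = 36.
I(mu) = 1/36 = 0.0278

0.0278


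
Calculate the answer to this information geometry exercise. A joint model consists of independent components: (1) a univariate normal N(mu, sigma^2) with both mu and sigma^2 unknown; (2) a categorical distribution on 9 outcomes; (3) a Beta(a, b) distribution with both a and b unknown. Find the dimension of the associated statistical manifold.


The dimension of a statistical manifold equals the number of free
(independent) real parameters of the model. For a product of independent
blocks the parameter counts add.
- normal (mu, sigma^2): 2.
- categorical on 9 outcomes (probabilities sum to 1): 9-1 = 8.
- Beta (a, b): 2.
Total = 2 + 8 + 2 = 12.
Dimension = 12

12


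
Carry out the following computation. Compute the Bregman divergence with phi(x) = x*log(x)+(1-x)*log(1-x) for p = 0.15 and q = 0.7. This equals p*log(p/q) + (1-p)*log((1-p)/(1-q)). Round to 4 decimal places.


Bregman divergence with negative entropy generator:
D = p*log(p/q) + (1-p)*log((1-p)/(1-q)).
p = 0.15, q = 0.7.
p*log(p/q) = 0.15*log(0.15/0.7) = -0.231067.
(1-p)*log((1-p)/(1-q)) = 0.85*log(0.85/0.3) = 0.885236.
D = -0.231067 + 0.885236 = 0.6542

0.6542


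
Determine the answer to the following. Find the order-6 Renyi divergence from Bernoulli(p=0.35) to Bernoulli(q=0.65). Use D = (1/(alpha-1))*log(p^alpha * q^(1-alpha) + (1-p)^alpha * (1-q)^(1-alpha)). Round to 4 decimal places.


Renyi divergence of order alpha between Bernoulli distributions:
D = (1/(alpha-1))*log(p^alpha * q^(1-alpha) + (1-p)^alpha * (1-q)^(1-alpha)).
alpha = 6, p = 0.35, q = 0.65.
p^alpha * q^(1-alpha) = 0.35^6 * 0.65^-5 = 0.015843.
(1-p)^alpha * (1-q)^(1-alpha) = 0.65^6 * 0.35^-5 = 14.35952.
sum = 0.015843 + 14.35952 = 14.375363.
D = (1/5)*log(14.375363) = 0.5331

0.5331


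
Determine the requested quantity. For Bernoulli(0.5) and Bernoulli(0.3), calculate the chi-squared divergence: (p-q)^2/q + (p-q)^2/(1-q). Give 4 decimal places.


Chi-squared divergence between Bernoulli distributions:
chi^2 = (p-q)^2/q + (p-q)^2/(1-q).
p = 0.5, q = 0.3, p-q = 0.2.
(p-q)^2 = 0.04.
term1 = 0.04/0.3 = 0.133333.
term2 = 0.04/0.7 = 0.057143.
chi^2 = 0.133333 + 0.057143 = 0.1905

0.1905


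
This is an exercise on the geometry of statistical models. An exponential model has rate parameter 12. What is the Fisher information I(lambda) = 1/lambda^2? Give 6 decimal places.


Fisher information for exponential: I(lambda) = 1/lambda^2.
lambda = 12, lambda^2 = 144.
I = 1/144 = 0.006944

0.006944


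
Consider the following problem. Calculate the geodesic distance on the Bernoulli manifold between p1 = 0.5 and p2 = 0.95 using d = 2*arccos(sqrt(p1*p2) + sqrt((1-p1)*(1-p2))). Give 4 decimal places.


Geodesic distance on Bernoulli manifold:
d(p1,p2) = 2*arccos(sqrt(p1*p2) + sqrt((1-p1)*(1-p2))).
sqrt(p1*p2) = sqrt(0.5*0.95) = 0.689202.
sqrt((1-p1)*(1-p2)) = sqrt(0.5*0.05) = 0.158114.
arg = 0.689202 + 0.158114 = 0.847316.
d = 2*arccos(0.847316) = 1.1198

1.1198


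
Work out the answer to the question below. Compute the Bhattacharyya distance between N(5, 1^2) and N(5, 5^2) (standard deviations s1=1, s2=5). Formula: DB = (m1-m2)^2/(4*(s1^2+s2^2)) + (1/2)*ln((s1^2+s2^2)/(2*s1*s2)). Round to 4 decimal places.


Bhattacharyya distance between two Gaussians:
DB = (m1-m2)^2/(4*(s1^2+s2^2)) + (1/2)*ln((s1^2+s2^2)/(2*s1*s2)).
(m1-m2)^2 = (0)^2 = 0.
s1^2+s2^2 = 1 + 25 = 26.
term1 = 0/104 = 0.0.
term2 = 0.5*ln(26/10.0) = 0.477756.
DB = 0.0 + 0.477756 = 0.4778

0.4778


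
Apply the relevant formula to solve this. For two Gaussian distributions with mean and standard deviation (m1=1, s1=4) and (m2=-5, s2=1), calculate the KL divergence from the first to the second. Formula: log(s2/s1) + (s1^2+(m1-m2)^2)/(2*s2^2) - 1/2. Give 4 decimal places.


KL divergence between normal distributions:
KL = log(s2/s1) + (s1^2 + (m1-m2)^2)/(2*s2^2) - 1/2.
log(1/4) = -1.386294.
(4^2 + (1--5)^2)/(2*1^2) = (16 + 36)/2 = 26.0.
KL = -1.386294 + 26.0 - 0.5 = 24.1137

24.1137


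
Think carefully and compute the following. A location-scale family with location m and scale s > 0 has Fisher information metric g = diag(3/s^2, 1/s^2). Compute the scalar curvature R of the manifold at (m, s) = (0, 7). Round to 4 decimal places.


The metric has the form g = (A dm^2 + B ds^2)/s^2 with A = 3, B = 1.
Substitute u = sqrt(A/B)*m: g = B*(du^2 + ds^2)/s^2, i.e. B times the
Poincare upper half-plane metric, which has constant Gaussian curvature -1.
Scaling a 2D metric by a constant c divides the Gaussian curvature by c,
so K = -1/B = -1/(1) = -1.0000 everywhere (the point (m, s) = (0, 7) is irrelevant:
the curvature is constant).
Scalar curvature in dimension 2: R = 2K = -2/(1) = -2.0000.

-2.0000


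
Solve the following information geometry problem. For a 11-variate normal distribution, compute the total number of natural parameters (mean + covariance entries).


Exponential family dimension calculation:
For 11-dim MVN: mean has 11 params, covariance has 11*12/2 = 66 unique entries.
Total dim = 11 + 66 = 77.

77


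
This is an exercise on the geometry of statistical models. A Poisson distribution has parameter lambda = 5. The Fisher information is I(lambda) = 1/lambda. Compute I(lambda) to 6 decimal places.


Fisher information for Poisson: I(lambda) = 1/lambda.
lambda = 5.
I(lambda) = 1/5 = 0.200000

0.200000


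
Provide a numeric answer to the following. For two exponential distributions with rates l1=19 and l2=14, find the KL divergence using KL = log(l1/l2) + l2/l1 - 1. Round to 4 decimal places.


KL divergence for exponential family:
KL = log(l1/l2) + l2/l1 - 1.
log(19/14) = 0.305382.
14/19 = 0.736842.
KL = 0.305382 + 0.736842 - 1 = 0.0422

0.0422


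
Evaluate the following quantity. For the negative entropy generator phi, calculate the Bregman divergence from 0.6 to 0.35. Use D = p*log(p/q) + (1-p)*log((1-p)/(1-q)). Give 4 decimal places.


Bregman divergence with negative entropy generator:
D = p*log(p/q) + (1-p)*log((1-p)/(1-q)).
p = 0.6, q = 0.35.
p*log(p/q) = 0.6*log(0.6/0.35) = 0.323398.
(1-p)*log((1-p)/(1-q)) = 0.4*log(0.4/0.65) = -0.194203.
D = 0.323398 + -0.194203 = 0.1292

0.1292


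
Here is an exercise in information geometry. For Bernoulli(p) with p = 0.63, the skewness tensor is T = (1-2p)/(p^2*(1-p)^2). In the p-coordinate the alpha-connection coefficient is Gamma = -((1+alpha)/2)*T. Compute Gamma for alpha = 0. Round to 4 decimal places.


Skewness (Amari-Chentsov) tensor: T = (1-2p)/(p^2*(1-p)^2).
p = 0.63, 1-2p = -0.26, p^2 = 0.3969, (1-p)^2 = 0.1369.
T = -0.26/(0.3969 * 0.1369) = -4.785076.
In the p-coordinate, Gamma^(alpha) = Gamma^(0) - (alpha/2)*T with Gamma^(0) = (1/2)*g'(p) = -T/2,
so Gamma^(alpha) = -((1+alpha)/2)*T.
alpha = 0, -(1+alpha)/2 = -0.5.
Gamma = -0.5 * -4.785076 = 2.3925

2.3925


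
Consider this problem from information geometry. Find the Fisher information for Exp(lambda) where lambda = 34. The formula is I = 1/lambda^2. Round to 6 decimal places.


Fisher information for exponential: I(lambda) = 1/lambda^2.
lambda = 34, lambda^2 = 1156.
I = 1/1156 = 0.000865

0.000865


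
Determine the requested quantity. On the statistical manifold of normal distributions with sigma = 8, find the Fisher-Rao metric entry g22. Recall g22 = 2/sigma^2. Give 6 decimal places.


For the 2-parameter normal family, the Fisher metric has:
  g11 = 1/sigma^2, g22 = 2/sigma^2.
sigma = 8, sigma^2 = 64.
g22 = 0.031250

0.031250


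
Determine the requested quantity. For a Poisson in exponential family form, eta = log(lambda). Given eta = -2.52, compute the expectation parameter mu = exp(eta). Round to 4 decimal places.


Expectation parameter for Poisson exponential family:
mu = exp(eta).
eta = -2.52.
mu = exp(-2.52) = 0.0805

0.0805


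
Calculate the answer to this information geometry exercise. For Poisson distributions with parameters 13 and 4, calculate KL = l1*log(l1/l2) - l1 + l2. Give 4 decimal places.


KL divergence for Poisson:
KL = l1*log(l1/l2) - l1 + l2.
l1 = 13, l2 = 4.
log(13/4) = 1.178655.
l1*log(l1/l2) = 13 * 1.178655 = 15.322515.
KL = 15.322515 - 13 + 4 = 6.3225

6.3225


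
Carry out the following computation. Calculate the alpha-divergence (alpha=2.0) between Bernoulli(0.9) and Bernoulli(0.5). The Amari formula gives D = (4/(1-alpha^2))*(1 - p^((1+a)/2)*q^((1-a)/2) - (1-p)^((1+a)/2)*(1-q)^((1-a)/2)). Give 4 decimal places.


Amari alpha-divergence:
D = (4/(1-alpha^2))*(1 - p^((1+a)/2)*q^((1-a)/2) - (1-p)^((1+a)/2)*(1-q)^((1-a)/2)).
alpha = 2.0, p = 0.9, q = 0.5.
e1 = (1+alpha)/2 = 1.5, e2 = (1-alpha)/2 = -0.5.
t1 = p^e1 * q^e2 = 0.9^1.5 * 0.5^-0.5 = 1.207477.
t2 = (1-p)^e1 * (1-q)^e2 = 0.1^1.5 * 0.5^-0.5 = 0.044721.
4/(1-alpha^2) = -1.333333.
D = -1.333333*(1 - 1.207477 - 0.044721) = 0.3363

0.3363


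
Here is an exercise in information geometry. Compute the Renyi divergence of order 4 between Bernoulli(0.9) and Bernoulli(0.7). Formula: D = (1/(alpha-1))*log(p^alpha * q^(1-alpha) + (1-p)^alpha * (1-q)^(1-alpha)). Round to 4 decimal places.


Renyi divergence of order alpha between Bernoulli distributions:
D = (1/(alpha-1))*log(p^alpha * q^(1-alpha) + (1-p)^alpha * (1-q)^(1-alpha)).
alpha = 4, p = 0.9, q = 0.7.
p^alpha * q^(1-alpha) = 0.9^4 * 0.7^-3 = 1.912828.
(1-p)^alpha * (1-q)^(1-alpha) = 0.1^4 * 0.3^-3 = 0.003704.
sum = 1.912828 + 0.003704 = 1.916532.
D = (1/3)*log(1.916532) = 0.2168

0.2168


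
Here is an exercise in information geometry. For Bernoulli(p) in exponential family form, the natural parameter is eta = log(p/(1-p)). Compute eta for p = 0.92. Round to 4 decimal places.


Natural parameter for Bernoulli: eta = log(p/(1-p)).
p = 0.92, 1-p = 0.08.
p/(1-p) = 11.5.
eta = log(11.5) = 2.4423

2.4423


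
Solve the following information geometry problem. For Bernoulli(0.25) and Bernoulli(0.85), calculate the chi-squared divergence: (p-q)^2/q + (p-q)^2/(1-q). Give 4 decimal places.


Chi-squared divergence between Bernoulli distributions:
chi^2 = (p-q)^2/q + (p-q)^2/(1-q).
p = 0.25, q = 0.85, p-q = -0.6.
(p-q)^2 = 0.36.
term1 = 0.36/0.85 = 0.423529.
term2 = 0.36/0.15 = 2.4.
chi^2 = 0.423529 + 2.4 = 2.8235

2.8235


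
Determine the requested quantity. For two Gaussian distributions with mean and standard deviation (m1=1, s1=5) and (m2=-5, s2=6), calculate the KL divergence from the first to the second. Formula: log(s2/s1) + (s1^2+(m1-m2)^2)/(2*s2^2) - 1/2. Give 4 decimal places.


KL divergence between normal distributions:
KL = log(s2/s1) + (s1^2 + (m1-m2)^2)/(2*s2^2) - 1/2.
log(6/5) = 0.182322.
(5^2 + (1--5)^2)/(2*6^2) = (25 + 36)/72 = 0.847222.
KL = 0.182322 + 0.847222 - 0.5 = 0.5295

0.5295


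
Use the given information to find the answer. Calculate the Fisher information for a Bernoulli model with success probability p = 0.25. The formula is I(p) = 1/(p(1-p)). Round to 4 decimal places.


For Bernoulli(p), Fisher information is I(p) = 1/(p*(1-p)).
p = 0.25, 1-p = 0.75.
p*(1-p) = 0.1875.
I(p) = 1/0.1875 = 5.3333

5.3333


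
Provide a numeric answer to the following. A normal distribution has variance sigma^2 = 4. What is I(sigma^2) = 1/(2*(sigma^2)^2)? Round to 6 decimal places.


Fisher information for variance: I(sigma^2) = 1/(2*sigma^4).
sigma^2 = 4, so sigma^4 = 16.
I = 1/(2*16) = 1/32 = 0.031250

0.031250


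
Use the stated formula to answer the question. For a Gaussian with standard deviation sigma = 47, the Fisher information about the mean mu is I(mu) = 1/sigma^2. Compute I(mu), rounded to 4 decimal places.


The Fisher information for the mean of a normal distribution is I(mu) = 1/sigma^2.
sigma = 47, so sigma^2 = 2209.
I(mu) = 1/2209 = 0.0005

0.0005


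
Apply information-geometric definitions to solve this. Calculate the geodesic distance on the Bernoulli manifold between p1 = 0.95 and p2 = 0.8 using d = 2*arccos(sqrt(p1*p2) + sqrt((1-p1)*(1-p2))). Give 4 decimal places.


Geodesic distance on Bernoulli manifold:
d(p1,p2) = 2*arccos(sqrt(p1*p2) + sqrt((1-p1)*(1-p2))).
sqrt(p1*p2) = sqrt(0.95*0.8) = 0.87178.
sqrt((1-p1)*(1-p2)) = sqrt(0.05*0.2) = 0.1.
arg = 0.87178 + 0.1 = 0.97178.
d = 2*arccos(0.97178) = 0.4763

0.4763


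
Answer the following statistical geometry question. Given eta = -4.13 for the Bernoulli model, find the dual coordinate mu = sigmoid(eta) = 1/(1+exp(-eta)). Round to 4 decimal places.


Dual coordinate (expectation parameter) for Bernoulli:
mu = 1/(1+exp(-eta)).
eta = -4.13.
exp(-eta) = exp(4.13) = 62.177923.
mu = 1/(1+62.177923) = 0.0158

0.0158


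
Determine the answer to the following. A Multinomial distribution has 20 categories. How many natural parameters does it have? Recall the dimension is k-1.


Exponential family dimension calculation:
For Multinomial with k=20 categories, dim = k-1 = 19.

19


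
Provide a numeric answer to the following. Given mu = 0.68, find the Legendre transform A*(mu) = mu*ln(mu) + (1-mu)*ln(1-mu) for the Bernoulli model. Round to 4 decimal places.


Legendre transform for Bernoulli:
A*(mu) = mu*log(mu) + (1-mu)*log(1-mu).
mu = 0.68, 1-mu = 0.32.
mu*log(mu) = 0.68*log(0.68) = -0.26225.
(1-mu)*log(1-mu) = 0.32*log(0.32) = -0.364619.
A* = -0.26225 + -0.364619 = -0.6269

-0.6269


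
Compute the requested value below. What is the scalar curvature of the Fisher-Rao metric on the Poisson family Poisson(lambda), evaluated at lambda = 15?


This family has a single free parameter, so its statistical manifold
is 1-dimensional. The Riemann curvature tensor of any 1-dimensional
Riemannian manifold vanishes identically, so R = 0.

0


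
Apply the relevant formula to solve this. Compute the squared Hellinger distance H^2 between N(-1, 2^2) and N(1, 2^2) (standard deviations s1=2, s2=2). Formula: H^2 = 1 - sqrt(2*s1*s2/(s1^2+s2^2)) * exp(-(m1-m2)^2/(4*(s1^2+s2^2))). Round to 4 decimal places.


Squared Hellinger distance for Gaussians:
H^2 = 1 - sqrt(2*s1*s2/(s1^2+s2^2)) * exp(-(m1-m2)^2/(4*(s1^2+s2^2))).
s1^2 = 4, s2^2 = 4, s1^2+s2^2 = 8.
sqrt(2*2*2/(8)) = 1.0.
(m1-m2)^2 = (-2)^2 = 4.
exp(-4/(4*8)) = exp(-0.125) = 0.882497.
H^2 = 1 - 1.0*0.882497 = 0.1175

0.1175


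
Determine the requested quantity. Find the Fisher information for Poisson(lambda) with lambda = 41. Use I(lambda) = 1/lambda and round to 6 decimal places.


Fisher information for Poisson: I(lambda) = 1/lambda.
lambda = 41.
I(lambda) = 1/41 = 0.024390

0.024390


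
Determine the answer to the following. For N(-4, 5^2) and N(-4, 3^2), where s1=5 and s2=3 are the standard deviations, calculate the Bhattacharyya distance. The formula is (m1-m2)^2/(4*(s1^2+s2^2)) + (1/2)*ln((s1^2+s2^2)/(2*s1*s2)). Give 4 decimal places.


Bhattacharyya distance between two Gaussians:
DB = (m1-m2)^2/(4*(s1^2+s2^2)) + (1/2)*ln((s1^2+s2^2)/(2*s1*s2)).
(m1-m2)^2 = (0)^2 = 0.
s1^2+s2^2 = 25 + 9 = 34.
term1 = 0/136 = 0.0.
term2 = 0.5*ln(34/30.0) = 0.062582.
DB = 0.0 + 0.062582 = 0.0626

0.0626


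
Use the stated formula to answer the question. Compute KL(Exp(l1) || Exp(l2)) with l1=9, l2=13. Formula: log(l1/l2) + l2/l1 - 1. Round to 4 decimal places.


KL divergence for exponential family:
KL = log(l1/l2) + l2/l1 - 1.
log(9/13) = -0.367725.
13/9 = 1.444444.
KL = -0.367725 + 1.444444 - 1 = 0.0767

0.0767


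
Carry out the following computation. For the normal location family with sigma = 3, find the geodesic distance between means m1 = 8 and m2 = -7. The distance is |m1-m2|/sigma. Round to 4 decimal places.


On the fixed-variance normal subfamily, geodesic distance = |m1-m2|/sigma.
|8 - -7| = 15.
sigma = 3.
d = 15/3 = 5.0000

5.0000


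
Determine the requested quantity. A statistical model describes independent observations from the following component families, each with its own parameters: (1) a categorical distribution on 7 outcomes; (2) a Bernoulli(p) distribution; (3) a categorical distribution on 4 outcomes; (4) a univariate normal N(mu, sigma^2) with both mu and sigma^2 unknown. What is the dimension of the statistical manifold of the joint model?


The dimension of a statistical manifold equals the number of free
(independent) real parameters of the model. For a product of independent
blocks the parameter counts add.
- categorical on 7 outcomes (probabilities sum to 1): 7-1 = 6.
- Bernoulli (p): 1.
- categorical on 4 outcomes (probabilities sum to 1): 4-1 = 3.
- normal (mu, sigma^2): 2.
Total = 6 + 1 + 3 + 2 = 12.
Dimension = 12

12


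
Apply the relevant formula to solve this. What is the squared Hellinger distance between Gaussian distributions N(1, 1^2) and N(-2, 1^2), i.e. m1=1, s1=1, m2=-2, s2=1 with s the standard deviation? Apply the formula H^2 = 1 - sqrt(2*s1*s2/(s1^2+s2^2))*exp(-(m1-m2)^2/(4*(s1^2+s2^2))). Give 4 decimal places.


Squared Hellinger distance for Gaussians:
H^2 = 1 - sqrt(2*s1*s2/(s1^2+s2^2)) * exp(-(m1-m2)^2/(4*(s1^2+s2^2))).
s1^2 = 1, s2^2 = 1, s1^2+s2^2 = 2.
sqrt(2*1*1/(2)) = 1.0.
(m1-m2)^2 = (3)^2 = 9.
exp(-9/(4*2)) = exp(-1.125) = 0.324652.
H^2 = 1 - 1.0*0.324652 = 0.6753

0.6753


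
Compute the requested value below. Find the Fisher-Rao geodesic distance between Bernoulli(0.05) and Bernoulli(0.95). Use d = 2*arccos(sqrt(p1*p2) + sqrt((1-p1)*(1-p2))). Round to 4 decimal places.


Geodesic distance on Bernoulli manifold:
d(p1,p2) = 2*arccos(sqrt(p1*p2) + sqrt((1-p1)*(1-p2))).
sqrt(p1*p2) = sqrt(0.05*0.95) = 0.217945.
sqrt((1-p1)*(1-p2)) = sqrt(0.95*0.05) = 0.217945.
arg = 0.217945 + 0.217945 = 0.43589.
d = 2*arccos(0.43589) = 2.2395

2.2395


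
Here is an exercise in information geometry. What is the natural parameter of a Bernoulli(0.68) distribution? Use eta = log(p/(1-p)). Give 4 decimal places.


Natural parameter for Bernoulli: eta = log(p/(1-p)).
p = 0.68, 1-p = 0.32.
p/(1-p) = 2.125.
eta = log(2.125) = 0.7538

0.7538


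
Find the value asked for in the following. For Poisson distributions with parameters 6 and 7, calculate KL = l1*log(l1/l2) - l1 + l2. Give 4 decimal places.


KL divergence for Poisson:
KL = l1*log(l1/l2) - l1 + l2.
l1 = 6, l2 = 7.
log(6/7) = -0.154151.
l1*log(l1/l2) = 6 * -0.154151 = -0.924904.
KL = -0.924904 - 6 + 7 = 0.0751

0.0751


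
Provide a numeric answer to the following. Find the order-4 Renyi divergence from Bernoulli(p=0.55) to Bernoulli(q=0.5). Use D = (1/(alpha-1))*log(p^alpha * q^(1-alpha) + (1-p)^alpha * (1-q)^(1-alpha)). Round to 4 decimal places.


Renyi divergence of order alpha between Bernoulli distributions:
D = (1/(alpha-1))*log(p^alpha * q^(1-alpha) + (1-p)^alpha * (1-q)^(1-alpha)).
alpha = 4, p = 0.55, q = 0.5.
p^alpha * q^(1-alpha) = 0.55^4 * 0.5^-3 = 0.73205.
(1-p)^alpha * (1-q)^(1-alpha) = 0.45^4 * 0.5^-3 = 0.32805.
sum = 0.73205 + 0.32805 = 1.0601.
D = (1/3)*log(1.0601) = 0.0195

0.0195


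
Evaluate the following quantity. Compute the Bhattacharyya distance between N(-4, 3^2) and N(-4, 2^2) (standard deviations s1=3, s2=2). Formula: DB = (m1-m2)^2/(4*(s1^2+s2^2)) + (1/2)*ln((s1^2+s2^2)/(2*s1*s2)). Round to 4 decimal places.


Bhattacharyya distance between two Gaussians:
DB = (m1-m2)^2/(4*(s1^2+s2^2)) + (1/2)*ln((s1^2+s2^2)/(2*s1*s2)).
(m1-m2)^2 = (0)^2 = 0.
s1^2+s2^2 = 9 + 4 = 13.
term1 = 0/52 = 0.0.
term2 = 0.5*ln(13/12.0) = 0.040021.
DB = 0.0 + 0.040021 = 0.0400

0.0400


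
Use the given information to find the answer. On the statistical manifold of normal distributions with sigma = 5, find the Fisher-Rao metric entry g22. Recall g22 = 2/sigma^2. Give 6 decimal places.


For the 2-parameter normal family, the Fisher metric has:
  g11 = 1/sigma^2, g22 = 2/sigma^2.
sigma = 5, sigma^2 = 25.
g22 = 0.080000

0.080000


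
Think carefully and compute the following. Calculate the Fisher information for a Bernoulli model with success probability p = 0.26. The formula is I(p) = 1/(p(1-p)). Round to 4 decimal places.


For Bernoulli(p), Fisher information is I(p) = 1/(p*(1-p)).
p = 0.26, 1-p = 0.74.
p*(1-p) = 0.1924.
I(p) = 1/0.1924 = 5.1975

5.1975


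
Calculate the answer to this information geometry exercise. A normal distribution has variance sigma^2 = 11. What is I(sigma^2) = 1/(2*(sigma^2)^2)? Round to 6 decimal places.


Fisher information for variance: I(sigma^2) = 1/(2*sigma^4).
sigma^2 = 11, so sigma^4 = 121.
I = 1/(2*121) = 1/242 = 0.004132

0.004132


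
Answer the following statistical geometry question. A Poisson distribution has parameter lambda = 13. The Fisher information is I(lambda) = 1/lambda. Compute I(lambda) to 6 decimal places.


Fisher information for Poisson: I(lambda) = 1/lambda.
lambda = 13.
I(lambda) = 1/13 = 0.076923

0.076923


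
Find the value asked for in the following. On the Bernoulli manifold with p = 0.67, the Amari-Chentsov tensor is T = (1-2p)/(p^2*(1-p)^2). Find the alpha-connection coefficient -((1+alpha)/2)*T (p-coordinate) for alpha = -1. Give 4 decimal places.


Skewness (Amari-Chentsov) tensor: T = (1-2p)/(p^2*(1-p)^2).
p = 0.67, 1-2p = -0.34, p^2 = 0.4489, (1-p)^2 = 0.1089.
T = -0.34/(0.4489 * 0.1089) = -6.955069.
In the p-coordinate, Gamma^(alpha) = Gamma^(0) - (alpha/2)*T with Gamma^(0) = (1/2)*g'(p) = -T/2,
so Gamma^(alpha) = -((1+alpha)/2)*T.
alpha = -1, -(1+alpha)/2 = 0.0.
Gamma = 0.0 * -6.955069 = 0.0000

0.0000


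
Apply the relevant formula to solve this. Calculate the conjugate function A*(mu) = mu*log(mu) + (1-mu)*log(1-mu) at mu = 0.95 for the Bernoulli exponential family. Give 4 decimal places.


Legendre transform for Bernoulli:
A*(mu) = mu*log(mu) + (1-mu)*log(1-mu).
mu = 0.95, 1-mu = 0.05.
mu*log(mu) = 0.95*log(0.95) = -0.048729.
(1-mu)*log(1-mu) = 0.05*log(0.05) = -0.149787.
A* = -0.048729 + -0.149787 = -0.1985

-0.1985


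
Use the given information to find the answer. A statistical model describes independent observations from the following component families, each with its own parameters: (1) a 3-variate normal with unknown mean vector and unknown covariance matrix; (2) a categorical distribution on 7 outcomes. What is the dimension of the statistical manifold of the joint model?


The dimension of a statistical manifold equals the number of free
(independent) real parameters of the model. For a product of independent
blocks the parameter counts add.
- 3-variate normal: 3 (mean) + 3*4/2 = 6 (symmetric covariance) = 9.
- categorical on 7 outcomes (probabilities sum to 1): 7-1 = 6.
Total = 9 + 6 = 15.
Dimension = 15

15


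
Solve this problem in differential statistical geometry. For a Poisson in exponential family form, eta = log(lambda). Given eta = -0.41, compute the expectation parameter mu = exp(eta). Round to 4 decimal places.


Expectation parameter for Poisson exponential family:
mu = exp(eta).
eta = -0.41.
mu = exp(-0.41) = 0.6637

0.6637


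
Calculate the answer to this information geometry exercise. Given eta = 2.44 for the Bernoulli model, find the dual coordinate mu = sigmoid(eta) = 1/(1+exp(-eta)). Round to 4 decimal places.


Dual coordinate (expectation parameter) for Bernoulli:
mu = 1/(1+exp(-eta)).
eta = 2.44.
exp(-eta) = exp(-2.44) = 0.087161.
mu = 1/(1+0.087161) = 0.9198

0.9198


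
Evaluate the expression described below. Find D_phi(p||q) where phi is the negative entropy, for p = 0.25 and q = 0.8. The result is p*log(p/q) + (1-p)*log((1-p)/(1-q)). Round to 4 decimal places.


Bregman divergence with negative entropy generator:
D = p*log(p/q) + (1-p)*log((1-p)/(1-q)).
p = 0.25, q = 0.8.
p*log(p/q) = 0.25*log(0.25/0.8) = -0.290788.
(1-p)*log((1-p)/(1-q)) = 0.75*log(0.75/0.2) = 0.991317.
D = -0.290788 + 0.991317 = 0.7005

0.7005


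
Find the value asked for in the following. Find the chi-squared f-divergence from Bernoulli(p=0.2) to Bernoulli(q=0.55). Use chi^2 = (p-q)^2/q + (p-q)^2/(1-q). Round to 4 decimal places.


Chi-squared divergence between Bernoulli distributions:
chi^2 = (p-q)^2/q + (p-q)^2/(1-q).
p = 0.2, q = 0.55, p-q = -0.35.
(p-q)^2 = 0.1225.
term1 = 0.1225/0.55 = 0.222727.
term2 = 0.1225/0.45 = 0.272222.
chi^2 = 0.222727 + 0.272222 = 0.4949

0.4949


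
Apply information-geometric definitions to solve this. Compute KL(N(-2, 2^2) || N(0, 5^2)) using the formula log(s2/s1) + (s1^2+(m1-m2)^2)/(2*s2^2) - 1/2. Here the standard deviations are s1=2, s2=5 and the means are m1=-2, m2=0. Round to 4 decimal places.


KL divergence between normal distributions:
KL = log(s2/s1) + (s1^2 + (m1-m2)^2)/(2*s2^2) - 1/2.
log(5/2) = 0.916291.
(2^2 + (-2-0)^2)/(2*5^2) = (4 + 4)/50 = 0.16.
KL = 0.916291 + 0.16 - 0.5 = 0.5763

0.5763


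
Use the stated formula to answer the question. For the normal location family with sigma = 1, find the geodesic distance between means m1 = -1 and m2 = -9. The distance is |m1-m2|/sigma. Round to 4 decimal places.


On the fixed-variance normal subfamily, geodesic distance = |m1-m2|/sigma.
|-1 - -9| = 8.
sigma = 1.
d = 8/1 = 8.0000

8.0000


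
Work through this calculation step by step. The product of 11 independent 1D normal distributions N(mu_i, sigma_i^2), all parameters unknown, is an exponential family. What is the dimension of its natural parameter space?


Exponential family dimension calculation:
Each univariate normal has two natural parameters (mu/sigma^2 and -1/(2 sigma^2)).
With 11 independent components, dim = 2 * 11 = 22.

22


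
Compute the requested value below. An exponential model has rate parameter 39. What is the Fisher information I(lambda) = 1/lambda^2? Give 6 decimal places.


Fisher information for exponential: I(lambda) = 1/lambda^2.
lambda = 39, lambda^2 = 1521.
I = 1/1521 = 0.000657

0.000657


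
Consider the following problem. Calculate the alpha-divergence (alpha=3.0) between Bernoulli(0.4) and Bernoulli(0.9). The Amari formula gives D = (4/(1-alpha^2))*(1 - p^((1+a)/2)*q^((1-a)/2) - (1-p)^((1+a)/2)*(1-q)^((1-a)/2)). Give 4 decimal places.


Amari alpha-divergence:
D = (4/(1-alpha^2))*(1 - p^((1+a)/2)*q^((1-a)/2) - (1-p)^((1+a)/2)*(1-q)^((1-a)/2)).
alpha = 3.0, p = 0.4, q = 0.9.
e1 = (1+alpha)/2 = 2.0, e2 = (1-alpha)/2 = -1.0.
t1 = p^e1 * q^e2 = 0.4^2.0 * 0.9^-1.0 = 0.177778.
t2 = (1-p)^e1 * (1-q)^e2 = 0.6^2.0 * 0.1^-1.0 = 3.6.
4/(1-alpha^2) = -0.5.
D = -0.5*(1 - 0.177778 - 3.6) = 1.3889

1.3889


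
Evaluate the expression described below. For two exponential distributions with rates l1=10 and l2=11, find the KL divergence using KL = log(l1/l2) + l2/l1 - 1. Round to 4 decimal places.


KL divergence for exponential family:
KL = log(l1/l2) + l2/l1 - 1.
log(10/11) = -0.09531.
11/10 = 1.1.
KL = -0.09531 + 1.1 - 1 = 0.0047

0.0047


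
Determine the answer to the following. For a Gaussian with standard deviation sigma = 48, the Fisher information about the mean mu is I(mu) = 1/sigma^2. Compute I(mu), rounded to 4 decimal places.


The Fisher information for the mean of a normal distribution is I(mu) = 1/sigma^2.
sigma = 48, so sigma^2 = 2304.
I(mu) = 1/2304 = 0.0004

0.0004


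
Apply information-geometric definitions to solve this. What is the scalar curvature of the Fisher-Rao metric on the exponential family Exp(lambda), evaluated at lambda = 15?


This family has a single free parameter, so its statistical manifold
is 1-dimensional. The Riemann curvature tensor of any 1-dimensional
Riemannian manifold vanishes identically, so R = 0.

0


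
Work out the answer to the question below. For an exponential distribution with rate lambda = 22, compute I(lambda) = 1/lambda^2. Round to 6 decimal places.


Fisher information for exponential: I(lambda) = 1/lambda^2.
lambda = 22, lambda^2 = 484.
I = 1/484 = 0.002066

0.002066


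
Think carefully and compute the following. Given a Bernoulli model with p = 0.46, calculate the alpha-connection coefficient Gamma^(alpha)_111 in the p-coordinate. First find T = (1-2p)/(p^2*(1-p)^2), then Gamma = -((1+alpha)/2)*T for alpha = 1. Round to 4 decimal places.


Skewness (Amari-Chentsov) tensor: T = (1-2p)/(p^2*(1-p)^2).
p = 0.46, 1-2p = 0.08, p^2 = 0.2116, (1-p)^2 = 0.2916.
T = 0.08/(0.2116 * 0.2916) = 1.296543.
In the p-coordinate, Gamma^(alpha) = Gamma^(0) - (alpha/2)*T with Gamma^(0) = (1/2)*g'(p) = -T/2,
so Gamma^(alpha) = -((1+alpha)/2)*T.
alpha = 1, -(1+alpha)/2 = -1.0.
Gamma = -1.0 * 1.296543 = -1.2965

-1.2965


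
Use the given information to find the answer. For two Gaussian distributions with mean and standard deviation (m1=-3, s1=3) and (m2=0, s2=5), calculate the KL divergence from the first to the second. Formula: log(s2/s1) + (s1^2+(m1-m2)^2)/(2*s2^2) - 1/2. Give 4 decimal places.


KL divergence between normal distributions:
KL = log(s2/s1) + (s1^2 + (m1-m2)^2)/(2*s2^2) - 1/2.
log(5/3) = 0.510826.
(3^2 + (-3-0)^2)/(2*5^2) = (9 + 9)/50 = 0.36.
KL = 0.510826 + 0.36 - 0.5 = 0.3708

0.3708
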